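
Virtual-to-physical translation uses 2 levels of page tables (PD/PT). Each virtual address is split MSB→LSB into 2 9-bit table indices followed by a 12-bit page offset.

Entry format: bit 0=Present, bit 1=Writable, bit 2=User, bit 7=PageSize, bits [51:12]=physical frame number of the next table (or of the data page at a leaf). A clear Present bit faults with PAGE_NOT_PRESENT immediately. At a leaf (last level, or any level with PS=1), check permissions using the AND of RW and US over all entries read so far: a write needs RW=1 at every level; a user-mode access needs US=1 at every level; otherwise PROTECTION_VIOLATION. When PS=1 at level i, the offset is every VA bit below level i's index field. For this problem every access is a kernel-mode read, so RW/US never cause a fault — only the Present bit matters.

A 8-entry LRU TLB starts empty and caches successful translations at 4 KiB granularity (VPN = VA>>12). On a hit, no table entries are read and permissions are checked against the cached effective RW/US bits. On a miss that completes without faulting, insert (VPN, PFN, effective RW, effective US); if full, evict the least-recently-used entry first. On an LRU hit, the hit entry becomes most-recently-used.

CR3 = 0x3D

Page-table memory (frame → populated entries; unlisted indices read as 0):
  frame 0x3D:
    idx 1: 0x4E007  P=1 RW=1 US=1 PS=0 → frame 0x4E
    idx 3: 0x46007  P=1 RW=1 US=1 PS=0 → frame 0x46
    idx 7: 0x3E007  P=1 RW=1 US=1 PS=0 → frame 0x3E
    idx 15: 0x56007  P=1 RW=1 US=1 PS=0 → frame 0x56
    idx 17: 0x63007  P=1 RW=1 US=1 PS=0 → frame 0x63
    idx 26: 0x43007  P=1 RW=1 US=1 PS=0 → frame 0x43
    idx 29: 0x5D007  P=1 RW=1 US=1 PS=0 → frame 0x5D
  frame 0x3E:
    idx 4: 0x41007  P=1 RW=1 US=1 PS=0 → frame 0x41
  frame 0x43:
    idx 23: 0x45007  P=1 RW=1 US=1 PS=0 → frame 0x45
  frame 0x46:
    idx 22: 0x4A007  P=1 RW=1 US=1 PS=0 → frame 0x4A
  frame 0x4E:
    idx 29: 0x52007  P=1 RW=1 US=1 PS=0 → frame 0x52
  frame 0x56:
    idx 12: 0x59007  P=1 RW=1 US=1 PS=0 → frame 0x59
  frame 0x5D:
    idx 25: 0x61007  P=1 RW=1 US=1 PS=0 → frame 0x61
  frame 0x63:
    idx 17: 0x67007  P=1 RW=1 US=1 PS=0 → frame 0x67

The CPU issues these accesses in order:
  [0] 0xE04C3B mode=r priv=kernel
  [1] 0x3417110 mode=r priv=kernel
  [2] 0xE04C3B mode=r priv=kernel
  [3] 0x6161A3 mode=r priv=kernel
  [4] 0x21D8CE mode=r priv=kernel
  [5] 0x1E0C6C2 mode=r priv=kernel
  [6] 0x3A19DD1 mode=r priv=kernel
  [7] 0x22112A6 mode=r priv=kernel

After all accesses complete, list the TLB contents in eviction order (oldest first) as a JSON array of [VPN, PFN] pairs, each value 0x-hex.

Trace:
#0 VA=0xE04C3B (r,kernel):
  lvl0: tbl 0x3D, slot 7 ⇒ 0x3E007 (P1/RW1/US1/PS0)
  lvl1: tbl 0x3E, slot 4 ⇒ 0x41007 (P1/RW1/US1/PS0)
  → PA=0x41C3B  (2 entries read)
#1 VA=0x3417110 (r,kernel):
  lvl0: tbl 0x3D, slot 26 ⇒ 0x43007 (P1/RW1/US1/PS0)
  lvl1: tbl 0x43, slot 23 ⇒ 0x45007 (P1/RW1/US1/PS0)
  → PA=0x45110  (2 entries read)
#2 VA=0xE04C3B (r,kernel):
  TLB hit vpn=0xE04 → PA=0x41C3B
#3 VA=0x6161A3 (r,kernel):
  lvl0: tbl 0x3D, slot 3 ⇒ 0x46007 (P1/RW1/US1/PS0)
  lvl1: tbl 0x46, slot 22 ⇒ 0x4A007 (P1/RW1/US1/PS0)
  → PA=0x4A1A3  (2 entries read)
#4 VA=0x21D8CE (r,kernel):
  lvl0: tbl 0x3D, slot 1 ⇒ 0x4E007 (P1/RW1/US1/PS0)
  lvl1: tbl 0x4E, slot 29 ⇒ 0x52007 (P1/RW1/US1/PS0)
  → PA=0x528CE  (2 entries read)
#5 VA=0x1E0C6C2 (r,kernel):
  lvl0: tbl 0x3D, slot 15 ⇒ 0x56007 (P1/RW1/US1/PS0)
  lvl1: tbl 0x56, slot 12 ⇒ 0x59007 (P1/RW1/US1/PS0)
  → PA=0x596C2  (2 entries read)
#6 VA=0x3A19DD1 (r,kernel):
  lvl0: tbl 0x3D, slot 29 ⇒ 0x5D007 (P1/RW1/US1/PS0)
  lvl1: tbl 0x5D, slot 25 ⇒ 0x61007 (P1/RW1/US1/PS0)
  → PA=0x61DD1  (2 entries read)
#7 VA=0x22112A6 (r,kernel):
  lvl0: tbl 0x3D, slot 17 ⇒ 0x63007 (P1/RW1/US1/PS0)
  lvl1: tbl 0x63, slot 17 ⇒ 0x67007 (P1/RW1/US1/PS0)
  → PA=0x672A6  (2 entries read)

TLB: [["0x3417", "0x45"], ["0xE04", "0x41"], ["0x616", "0x4A"], ["0x21D", "0x52"], ["0x1E0C", "0x59"], ["0x3A19", "0x61"], ["0x2211", "0x67"]]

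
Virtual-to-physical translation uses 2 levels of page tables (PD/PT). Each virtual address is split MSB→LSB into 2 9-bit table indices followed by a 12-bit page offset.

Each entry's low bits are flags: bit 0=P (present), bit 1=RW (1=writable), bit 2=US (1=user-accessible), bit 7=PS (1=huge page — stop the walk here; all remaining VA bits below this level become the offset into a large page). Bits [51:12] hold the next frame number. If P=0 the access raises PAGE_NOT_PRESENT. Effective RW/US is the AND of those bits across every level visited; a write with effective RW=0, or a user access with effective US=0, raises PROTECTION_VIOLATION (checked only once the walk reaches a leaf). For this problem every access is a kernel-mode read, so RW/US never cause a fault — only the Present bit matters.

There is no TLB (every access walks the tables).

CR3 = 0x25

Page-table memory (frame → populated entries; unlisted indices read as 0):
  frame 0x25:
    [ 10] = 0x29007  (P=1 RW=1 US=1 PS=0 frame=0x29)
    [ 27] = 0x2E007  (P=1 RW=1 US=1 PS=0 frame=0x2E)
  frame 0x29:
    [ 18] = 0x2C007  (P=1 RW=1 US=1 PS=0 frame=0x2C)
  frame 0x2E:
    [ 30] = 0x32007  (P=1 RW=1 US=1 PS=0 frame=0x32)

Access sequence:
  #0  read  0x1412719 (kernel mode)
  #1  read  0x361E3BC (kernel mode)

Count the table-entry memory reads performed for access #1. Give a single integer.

Walk each access:
#0 VA=0x1412719 (r,kernel):
  L0 @0x25[10] → 0x29007  P=1,RW=1,US=1,PS=0
  L1 @0x29[18] → 0x2C007  P=1,RW=1,US=1,PS=0
  ⇒ phys 0x2C719  [2 reads]
#1 VA=0x361E3BC (r,kernel):
  L0 @0x25[27] → 0x2E007  P=1,RW=1,US=1,PS=0
  L1 @0x2E[30] → 0x32007  P=1,RW=1,US=1,PS=0
  ⇒ phys 0x323BC  [2 reads]

Entries read for #1: 2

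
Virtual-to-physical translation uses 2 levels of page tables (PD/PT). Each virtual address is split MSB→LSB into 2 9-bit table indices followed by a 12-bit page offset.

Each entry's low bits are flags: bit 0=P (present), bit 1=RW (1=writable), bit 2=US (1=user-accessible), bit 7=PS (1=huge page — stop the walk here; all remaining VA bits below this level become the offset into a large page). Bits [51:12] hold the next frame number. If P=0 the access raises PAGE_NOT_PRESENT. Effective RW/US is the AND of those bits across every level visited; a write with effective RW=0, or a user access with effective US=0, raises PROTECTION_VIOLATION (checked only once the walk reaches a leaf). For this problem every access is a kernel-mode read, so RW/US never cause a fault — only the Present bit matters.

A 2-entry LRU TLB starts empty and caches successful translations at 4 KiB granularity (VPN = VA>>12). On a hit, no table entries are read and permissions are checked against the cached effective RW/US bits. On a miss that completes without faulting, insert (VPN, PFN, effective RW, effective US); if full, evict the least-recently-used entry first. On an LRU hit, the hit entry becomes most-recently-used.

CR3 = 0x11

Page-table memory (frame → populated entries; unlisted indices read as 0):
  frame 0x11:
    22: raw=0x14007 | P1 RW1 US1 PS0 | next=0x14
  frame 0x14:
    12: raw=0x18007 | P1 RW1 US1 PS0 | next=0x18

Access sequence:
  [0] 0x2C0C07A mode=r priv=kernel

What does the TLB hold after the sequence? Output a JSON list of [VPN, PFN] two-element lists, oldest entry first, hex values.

Trace:
#0 VA=0x2C0C07A (r,kernel):
  lvl0: tbl 0x11, slot 22 ⇒ 0x14007 (P1/RW1/US1/PS0)
  lvl1: tbl 0x14, slot 12 ⇒ 0x18007 (P1/RW1/US1/PS0)
  ⇒ phys 0x1807A  [2 reads]

TLB: [["0x2C0C", "0x18"]]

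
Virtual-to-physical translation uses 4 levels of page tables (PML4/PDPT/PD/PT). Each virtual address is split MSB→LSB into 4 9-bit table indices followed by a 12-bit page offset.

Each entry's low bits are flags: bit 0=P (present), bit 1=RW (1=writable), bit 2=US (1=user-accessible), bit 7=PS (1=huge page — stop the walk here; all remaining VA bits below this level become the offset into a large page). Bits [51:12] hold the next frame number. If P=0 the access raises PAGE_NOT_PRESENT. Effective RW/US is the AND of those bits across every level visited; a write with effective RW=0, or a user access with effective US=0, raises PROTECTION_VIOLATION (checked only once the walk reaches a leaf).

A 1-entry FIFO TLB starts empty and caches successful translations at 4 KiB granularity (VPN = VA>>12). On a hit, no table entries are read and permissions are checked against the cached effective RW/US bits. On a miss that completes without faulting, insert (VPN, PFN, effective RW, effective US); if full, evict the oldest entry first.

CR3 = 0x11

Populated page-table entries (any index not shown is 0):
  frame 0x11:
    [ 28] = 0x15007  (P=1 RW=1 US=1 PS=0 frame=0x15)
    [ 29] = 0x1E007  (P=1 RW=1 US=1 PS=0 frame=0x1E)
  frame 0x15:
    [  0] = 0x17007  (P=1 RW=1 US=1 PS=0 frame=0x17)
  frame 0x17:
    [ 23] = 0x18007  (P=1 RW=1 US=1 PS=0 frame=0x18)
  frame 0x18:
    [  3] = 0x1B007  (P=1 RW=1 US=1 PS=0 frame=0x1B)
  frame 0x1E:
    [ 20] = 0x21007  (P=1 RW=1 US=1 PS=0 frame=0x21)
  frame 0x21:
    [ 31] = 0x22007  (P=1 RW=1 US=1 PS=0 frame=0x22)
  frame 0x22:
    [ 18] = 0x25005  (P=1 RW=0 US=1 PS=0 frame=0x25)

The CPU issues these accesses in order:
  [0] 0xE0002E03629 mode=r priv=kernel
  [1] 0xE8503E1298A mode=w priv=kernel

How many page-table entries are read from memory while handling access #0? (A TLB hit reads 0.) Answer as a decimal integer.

Per-access translation:
#0 VA=0xE0002E03629 (r,kernel):
  L0: frame=0x11 idx=28 entry=0x15007 [P=1 RW=1 US=1 PS=0]
  L1: frame=0x15 idx=0 entry=0x17007 [P=1 RW=1 US=1 PS=0]
  L2: frame=0x17 idx=23 entry=0x18007 [P=1 RW=1 US=1 PS=0]
  L3: frame=0x18 idx=3 entry=0x1B007 [P=1 RW=1 US=1 PS=0]
  → PA=0x1B629  (4 entries read)
#1 VA=0xE8503E1298A (w,kernel):
  L0: frame=0x11 idx=29 entry=0x1E007 [P=1 RW=1 US=1 PS=0]
  L1: frame=0x1E idx=20 entry=0x21007 [P=1 RW=1 US=1 PS=0]
  L2: frame=0x21 idx=31 entry=0x22007 [P=1 RW=1 US=1 PS=0]
  L3: frame=0x22 idx=18 entry=0x25005 [P=1 RW=0 US=1 PS=0]
  → PROTECTION_VIOLATION  (4 entries read)

Entries read for #0: 4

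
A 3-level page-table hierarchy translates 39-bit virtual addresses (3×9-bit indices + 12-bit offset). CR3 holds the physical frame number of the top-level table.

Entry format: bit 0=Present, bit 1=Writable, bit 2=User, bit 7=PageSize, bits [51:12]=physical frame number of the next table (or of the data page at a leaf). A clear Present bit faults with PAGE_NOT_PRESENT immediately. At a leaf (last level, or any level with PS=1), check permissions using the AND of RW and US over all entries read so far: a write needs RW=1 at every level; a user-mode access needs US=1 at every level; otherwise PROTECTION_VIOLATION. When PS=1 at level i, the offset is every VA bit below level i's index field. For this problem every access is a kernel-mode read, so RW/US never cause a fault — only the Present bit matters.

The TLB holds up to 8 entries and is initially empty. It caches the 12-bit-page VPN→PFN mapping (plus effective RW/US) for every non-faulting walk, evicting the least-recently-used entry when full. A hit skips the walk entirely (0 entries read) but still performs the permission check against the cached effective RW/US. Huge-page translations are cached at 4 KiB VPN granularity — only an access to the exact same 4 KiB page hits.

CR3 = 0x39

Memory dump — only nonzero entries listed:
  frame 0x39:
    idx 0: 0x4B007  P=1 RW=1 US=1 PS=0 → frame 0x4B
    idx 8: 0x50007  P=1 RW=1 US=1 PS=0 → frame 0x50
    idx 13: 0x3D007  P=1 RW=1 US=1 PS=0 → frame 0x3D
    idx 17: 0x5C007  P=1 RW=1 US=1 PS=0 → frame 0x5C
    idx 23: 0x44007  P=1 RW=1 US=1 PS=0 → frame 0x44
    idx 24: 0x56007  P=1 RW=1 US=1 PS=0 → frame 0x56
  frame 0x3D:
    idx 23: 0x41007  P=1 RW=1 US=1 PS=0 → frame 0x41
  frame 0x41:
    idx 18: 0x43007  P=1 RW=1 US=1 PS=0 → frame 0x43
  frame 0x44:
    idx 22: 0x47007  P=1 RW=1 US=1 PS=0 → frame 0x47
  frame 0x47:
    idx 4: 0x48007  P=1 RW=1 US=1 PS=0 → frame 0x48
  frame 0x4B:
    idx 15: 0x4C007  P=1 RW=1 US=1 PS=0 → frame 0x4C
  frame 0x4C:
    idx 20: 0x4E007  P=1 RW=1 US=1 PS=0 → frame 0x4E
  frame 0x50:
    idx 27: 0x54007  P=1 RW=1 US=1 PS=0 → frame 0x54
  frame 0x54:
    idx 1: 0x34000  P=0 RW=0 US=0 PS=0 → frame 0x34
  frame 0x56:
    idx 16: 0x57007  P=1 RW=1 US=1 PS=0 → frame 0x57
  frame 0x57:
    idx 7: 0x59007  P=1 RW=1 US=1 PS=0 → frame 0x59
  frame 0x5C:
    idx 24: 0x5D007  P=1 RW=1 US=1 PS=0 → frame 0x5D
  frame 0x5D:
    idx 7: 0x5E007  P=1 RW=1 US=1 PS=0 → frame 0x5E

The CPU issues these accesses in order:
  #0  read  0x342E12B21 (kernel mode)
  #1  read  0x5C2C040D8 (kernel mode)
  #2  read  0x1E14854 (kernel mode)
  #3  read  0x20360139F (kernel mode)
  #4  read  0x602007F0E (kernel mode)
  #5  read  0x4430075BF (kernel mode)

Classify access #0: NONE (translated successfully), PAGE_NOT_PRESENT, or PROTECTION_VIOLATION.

Per-access translation:
#0 VA=0x342E12B21 (r,kernel):
  lvl0: tbl 0x39, slot 13 ⇒ 0x3D007 (P1/RW1/US1/PS0)
  lvl1: tbl 0x3D, slot 23 ⇒ 0x41007 (P1/RW1/US1/PS0)
  lvl2: tbl 0x41, slot 18 ⇒ 0x43007 (P1/RW1/US1/PS0)
  → PA=0x43B21  (3 entries read)
#1 VA=0x5C2C040D8 (r,kernel):
  lvl0: tbl 0x39, slot 23 ⇒ 0x44007 (P1/RW1/US1/PS0)
  lvl1: tbl 0x44, slot 22 ⇒ 0x47007 (P1/RW1/US1/PS0)
  lvl2: tbl 0x47, slot 4 ⇒ 0x48007 (P1/RW1/US1/PS0)
  → PA=0x480D8  (3 entries read)
#2 VA=0x1E14854 (r,kernel):
  lvl0: tbl 0x39, slot 0 ⇒ 0x4B007 (P1/RW1/US1/PS0)
  lvl1: tbl 0x4B, slot 15 ⇒ 0x4C007 (P1/RW1/US1/PS0)
  lvl2: tbl 0x4C, slot 20 ⇒ 0x4E007 (P1/RW1/US1/PS0)
  → PA=0x4E854  (3 entries read)
#3 VA=0x20360139F (r,kernel):
  lvl0: tbl 0x39, slot 8 ⇒ 0x50007 (P1/RW1/US1/PS0)
  lvl1: tbl 0x50, slot 27 ⇒ 0x54007 (P1/RW1/US1/PS0)
  lvl2: tbl 0x54, slot 1 ⇒ 0x34000 (P0/RW0/US0/PS0)
  ✗ PAGE_NOT_PRESENT  [3 reads]
#4 VA=0x602007F0E (r,kernel):
  lvl0: tbl 0x39, slot 24 ⇒ 0x56007 (P1/RW1/US1/PS0)
  lvl1: tbl 0x56, slot 16 ⇒ 0x57007 (P1/RW1/US1/PS0)
  lvl2: tbl 0x57, slot 7 ⇒ 0x59007 (P1/RW1/US1/PS0)
  → PA=0x59F0E  (3 entries read)
#5 VA=0x4430075BF (r,kernel):
  lvl0: tbl 0x39, slot 17 ⇒ 0x5C007 (P1/RW1/US1/PS0)
  lvl1: tbl 0x5C, slot 24 ⇒ 0x5D007 (P1/RW1/US1/PS0)
  lvl2: tbl 0x5D, slot 7 ⇒ 0x5E007 (P1/RW1/US1/PS0)
  → PA=0x5E5BF  (3 entries read)

Access #0 fault: NONE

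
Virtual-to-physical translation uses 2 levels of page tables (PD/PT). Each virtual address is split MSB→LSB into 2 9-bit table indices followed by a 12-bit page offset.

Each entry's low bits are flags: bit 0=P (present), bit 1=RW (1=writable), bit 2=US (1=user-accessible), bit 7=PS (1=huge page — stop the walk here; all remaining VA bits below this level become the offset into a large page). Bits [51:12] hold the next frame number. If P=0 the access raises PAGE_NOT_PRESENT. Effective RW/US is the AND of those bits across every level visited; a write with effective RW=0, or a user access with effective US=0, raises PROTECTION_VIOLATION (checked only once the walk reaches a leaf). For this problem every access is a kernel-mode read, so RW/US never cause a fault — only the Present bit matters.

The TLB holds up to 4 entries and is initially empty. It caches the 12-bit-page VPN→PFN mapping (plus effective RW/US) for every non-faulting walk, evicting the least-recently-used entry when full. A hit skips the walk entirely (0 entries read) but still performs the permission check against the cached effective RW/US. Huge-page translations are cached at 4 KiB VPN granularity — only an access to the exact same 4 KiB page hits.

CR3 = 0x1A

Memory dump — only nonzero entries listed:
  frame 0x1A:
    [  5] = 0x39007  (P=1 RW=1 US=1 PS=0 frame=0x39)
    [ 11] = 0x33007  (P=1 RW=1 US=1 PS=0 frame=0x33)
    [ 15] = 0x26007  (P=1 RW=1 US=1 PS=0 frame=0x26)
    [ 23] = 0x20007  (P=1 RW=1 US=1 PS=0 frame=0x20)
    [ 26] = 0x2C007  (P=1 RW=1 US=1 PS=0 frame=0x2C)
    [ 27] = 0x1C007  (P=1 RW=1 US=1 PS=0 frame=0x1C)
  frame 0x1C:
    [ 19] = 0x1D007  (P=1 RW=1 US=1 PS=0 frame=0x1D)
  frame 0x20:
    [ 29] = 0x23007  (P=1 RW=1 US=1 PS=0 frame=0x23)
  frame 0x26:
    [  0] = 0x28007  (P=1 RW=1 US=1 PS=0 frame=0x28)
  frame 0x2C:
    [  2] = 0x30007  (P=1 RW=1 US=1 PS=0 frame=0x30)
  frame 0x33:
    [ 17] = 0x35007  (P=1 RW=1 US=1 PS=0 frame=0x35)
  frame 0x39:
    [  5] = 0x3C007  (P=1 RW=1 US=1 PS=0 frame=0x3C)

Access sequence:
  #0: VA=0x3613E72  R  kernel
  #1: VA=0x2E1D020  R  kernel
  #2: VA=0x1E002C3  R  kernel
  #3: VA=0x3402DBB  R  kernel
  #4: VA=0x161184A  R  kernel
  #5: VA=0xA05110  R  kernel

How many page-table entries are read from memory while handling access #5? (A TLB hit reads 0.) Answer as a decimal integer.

Walk each access:
#0 VA=0x3613E72 (r,kernel):
  [0] read 0x1A idx=27: raw=0x1C007 flags P=1 W=1 U=1 S=0
  [1] read 0x1C idx=19: raw=0x1D007 flags P=1 W=1 U=1 S=0
  ✓ 0x1DE72  — 2 lookups
#1 VA=0x2E1D020 (r,kernel):
  [0] read 0x1A idx=23: raw=0x20007 flags P=1 W=1 U=1 S=0
  [1] read 0x20 idx=29: raw=0x23007 flags P=1 W=1 U=1 S=0
  ✓ 0x23020  — 2 lookups
#2 VA=0x1E002C3 (r,kernel):
  [0] read 0x1A idx=15: raw=0x26007 flags P=1 W=1 U=1 S=0
  [1] read 0x26 idx=0: raw=0x28007 flags P=1 W=1 U=1 S=0
  ✓ 0x282C3  — 2 lookups
#3 VA=0x3402DBB (r,kernel):
  [0] read 0x1A idx=26: raw=0x2C007 flags P=1 W=1 U=1 S=0
  [1] read 0x2C idx=2: raw=0x30007 flags P=1 W=1 U=1 S=0
  ✓ 0x30DBB  — 2 lookups
#4 VA=0x161184A (r,kernel):
  [0] read 0x1A idx=11: raw=0x33007 flags P=1 W=1 U=1 S=0
  [1] read 0x33 idx=17: raw=0x35007 flags P=1 W=1 U=1 S=0
  ✓ 0x3584A  — 2 lookups
#5 VA=0xA05110 (r,kernel):
  [0] read 0x1A idx=5: raw=0x39007 flags P=1 W=1 U=1 S=0
  [1] read 0x39 idx=5: raw=0x3C007 flags P=1 W=1 U=1 S=0
  ✓ 0x3C110  — 2 lookups

Entries read for #5: 2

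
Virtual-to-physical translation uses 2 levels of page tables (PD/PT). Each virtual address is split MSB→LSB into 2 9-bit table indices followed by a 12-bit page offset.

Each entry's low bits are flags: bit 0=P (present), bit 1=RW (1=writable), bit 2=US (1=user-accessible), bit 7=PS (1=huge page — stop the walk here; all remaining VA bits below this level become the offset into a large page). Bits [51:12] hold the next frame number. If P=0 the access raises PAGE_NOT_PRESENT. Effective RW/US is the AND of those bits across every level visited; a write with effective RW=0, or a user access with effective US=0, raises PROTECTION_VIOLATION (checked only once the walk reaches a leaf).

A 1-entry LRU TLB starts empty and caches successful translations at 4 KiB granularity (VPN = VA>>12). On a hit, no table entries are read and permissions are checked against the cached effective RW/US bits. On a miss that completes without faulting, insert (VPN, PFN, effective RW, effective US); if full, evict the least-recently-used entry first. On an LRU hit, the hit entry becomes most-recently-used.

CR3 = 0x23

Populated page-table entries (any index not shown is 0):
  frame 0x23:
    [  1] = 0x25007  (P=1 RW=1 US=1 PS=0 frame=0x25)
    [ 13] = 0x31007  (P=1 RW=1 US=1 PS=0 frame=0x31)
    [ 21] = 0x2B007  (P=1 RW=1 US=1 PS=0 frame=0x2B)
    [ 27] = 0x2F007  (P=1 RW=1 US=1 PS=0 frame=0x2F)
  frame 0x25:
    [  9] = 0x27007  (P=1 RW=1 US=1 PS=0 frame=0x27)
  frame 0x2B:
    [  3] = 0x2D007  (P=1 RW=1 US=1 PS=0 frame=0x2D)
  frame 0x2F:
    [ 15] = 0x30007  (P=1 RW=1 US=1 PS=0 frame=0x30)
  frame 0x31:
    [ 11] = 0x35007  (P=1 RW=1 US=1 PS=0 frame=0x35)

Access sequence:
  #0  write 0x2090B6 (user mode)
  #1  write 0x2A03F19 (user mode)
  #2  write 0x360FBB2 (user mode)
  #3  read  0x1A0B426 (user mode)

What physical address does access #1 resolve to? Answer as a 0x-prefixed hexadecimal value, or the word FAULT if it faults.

Per-access translation:
#0 VA=0x2090B6 (w,user):
  lvl0: tbl 0x23, slot 1 ⇒ 0x25007 (P1/RW1/US1/PS0)
  lvl1: tbl 0x25, slot 9 ⇒ 0x27007 (P1/RW1/US1/PS0)
  → PA=0x270B6  (2 entries read)
#1 VA=0x2A03F19 (w,user):
  lvl0: tbl 0x23, slot 21 ⇒ 0x2B007 (P1/RW1/US1/PS0)
  lvl1: tbl 0x2B, slot 3 ⇒ 0x2D007 (P1/RW1/US1/PS0)
  → PA=0x2DF19  (2 entries read)
#2 VA=0x360FBB2 (w,user):
  lvl0: tbl 0x23, slot 27 ⇒ 0x2F007 (P1/RW1/US1/PS0)
  lvl1: tbl 0x2F, slot 15 ⇒ 0x30007 (P1/RW1/US1/PS0)
  → PA=0x30BB2  (2 entries read)
#3 VA=0x1A0B426 (r,user):
  lvl0: tbl 0x23, slot 13 ⇒ 0x31007 (P1/RW1/US1/PS0)
  lvl1: tbl 0x31, slot 11 ⇒ 0x35007 (P1/RW1/US1/PS0)
  → PA=0x35426  (2 entries read)

Access #1 PA: 0x2DF19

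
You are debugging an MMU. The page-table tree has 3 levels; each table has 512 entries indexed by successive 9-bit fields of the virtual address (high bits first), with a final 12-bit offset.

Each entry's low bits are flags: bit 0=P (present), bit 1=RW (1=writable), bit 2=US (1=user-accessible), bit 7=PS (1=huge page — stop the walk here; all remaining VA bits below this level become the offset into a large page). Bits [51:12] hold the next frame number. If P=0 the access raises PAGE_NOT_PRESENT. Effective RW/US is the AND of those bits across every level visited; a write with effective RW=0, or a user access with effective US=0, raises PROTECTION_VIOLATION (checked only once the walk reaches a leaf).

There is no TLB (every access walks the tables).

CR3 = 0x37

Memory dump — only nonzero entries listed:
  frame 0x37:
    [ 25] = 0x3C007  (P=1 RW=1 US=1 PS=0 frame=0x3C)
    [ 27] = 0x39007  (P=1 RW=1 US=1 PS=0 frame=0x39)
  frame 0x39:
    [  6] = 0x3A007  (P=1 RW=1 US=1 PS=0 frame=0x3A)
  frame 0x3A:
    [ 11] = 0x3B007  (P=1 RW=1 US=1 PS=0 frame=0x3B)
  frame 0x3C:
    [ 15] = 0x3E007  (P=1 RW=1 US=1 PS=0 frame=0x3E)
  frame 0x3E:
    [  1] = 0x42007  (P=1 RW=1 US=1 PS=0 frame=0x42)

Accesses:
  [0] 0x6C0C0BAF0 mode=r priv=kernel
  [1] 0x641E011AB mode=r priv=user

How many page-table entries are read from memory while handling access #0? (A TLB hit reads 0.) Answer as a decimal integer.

Trace:
#0 VA=0x6C0C0BAF0 (r,kernel):
  L0: frame=0x37 idx=27 entry=0x39007 [P=1 RW=1 US=1 PS=0]
  L1: frame=0x39 idx=6 entry=0x3A007 [P=1 RW=1 US=1 PS=0]
  L2: frame=0x3A idx=11 entry=0x3B007 [P=1 RW=1 US=1 PS=0]
  → PA=0x3BAF0  (3 entries read)
#1 VA=0x641E011AB (r,user):
  L0: frame=0x37 idx=25 entry=0x3C007 [P=1 RW=1 US=1 PS=0]
  L1: frame=0x3C idx=15 entry=0x3E007 [P=1 RW=1 US=1 PS=0]
  L2: frame=0x3E idx=1 entry=0x42007 [P=1 RW=1 US=1 PS=0]
  → PA=0x421AB  (3 entries read)

Entries read for #0: 3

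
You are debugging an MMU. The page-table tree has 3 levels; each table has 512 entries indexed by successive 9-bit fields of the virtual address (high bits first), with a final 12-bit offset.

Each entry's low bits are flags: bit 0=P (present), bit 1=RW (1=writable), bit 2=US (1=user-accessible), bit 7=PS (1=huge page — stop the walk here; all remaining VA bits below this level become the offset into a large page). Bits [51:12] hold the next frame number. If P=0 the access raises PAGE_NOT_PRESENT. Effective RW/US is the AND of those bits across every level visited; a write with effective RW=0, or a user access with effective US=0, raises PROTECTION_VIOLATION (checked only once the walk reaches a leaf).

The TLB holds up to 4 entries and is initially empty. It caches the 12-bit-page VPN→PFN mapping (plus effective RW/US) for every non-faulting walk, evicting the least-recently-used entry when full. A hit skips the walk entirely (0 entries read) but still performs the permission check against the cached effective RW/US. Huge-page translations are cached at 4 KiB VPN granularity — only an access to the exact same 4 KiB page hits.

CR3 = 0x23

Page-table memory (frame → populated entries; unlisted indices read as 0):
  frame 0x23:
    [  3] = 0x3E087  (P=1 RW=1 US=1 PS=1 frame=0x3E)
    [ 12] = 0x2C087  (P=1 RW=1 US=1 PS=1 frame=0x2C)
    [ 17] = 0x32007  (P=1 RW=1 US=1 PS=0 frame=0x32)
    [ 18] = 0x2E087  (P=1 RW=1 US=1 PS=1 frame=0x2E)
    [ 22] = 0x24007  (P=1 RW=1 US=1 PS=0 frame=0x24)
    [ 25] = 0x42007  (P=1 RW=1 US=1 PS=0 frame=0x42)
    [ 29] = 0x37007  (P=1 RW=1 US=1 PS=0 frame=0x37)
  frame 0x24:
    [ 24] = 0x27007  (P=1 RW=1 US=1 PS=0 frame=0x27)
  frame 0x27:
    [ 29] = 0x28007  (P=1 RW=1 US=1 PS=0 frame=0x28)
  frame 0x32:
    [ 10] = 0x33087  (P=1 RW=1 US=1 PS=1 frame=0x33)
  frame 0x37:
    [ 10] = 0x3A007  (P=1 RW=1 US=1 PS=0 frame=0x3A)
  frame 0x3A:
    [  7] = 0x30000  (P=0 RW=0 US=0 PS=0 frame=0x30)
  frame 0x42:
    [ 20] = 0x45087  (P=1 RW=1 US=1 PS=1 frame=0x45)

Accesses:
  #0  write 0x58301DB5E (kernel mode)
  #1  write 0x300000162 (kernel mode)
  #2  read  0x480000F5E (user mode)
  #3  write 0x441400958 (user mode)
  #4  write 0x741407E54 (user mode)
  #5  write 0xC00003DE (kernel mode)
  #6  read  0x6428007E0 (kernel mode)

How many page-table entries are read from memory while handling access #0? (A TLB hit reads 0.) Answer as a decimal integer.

Per-access translation:
#0 VA=0x58301DB5E (w,kernel):
  L0 @0x23[22] → 0x24007  P=1,RW=1,US=1,PS=0
  L1 @0x24[24] → 0x27007  P=1,RW=1,US=1,PS=0
  L2 @0x27[29] → 0x28007  P=1,RW=1,US=1,PS=0
  → PA=0x28B5E  (3 entries read)
#1 VA=0x300000162 (w,kernel):
  L0 @0x23[12] → 0x2C087  P=1,RW=1,US=1,PS=1
  → PA=0x2C162 (huge @L0)  (1 entries read)
#2 VA=0x480000F5E (r,user):
  L0 @0x23[18] → 0x2E087  P=1,RW=1,US=1,PS=1
  → PA=0x2EF5E (huge @L0)  (1 entries read)
#3 VA=0x441400958 (w,user):
  L0 @0x23[17] → 0x32007  P=1,RW=1,US=1,PS=0
  L1 @0x32[10] → 0x33087  P=1,RW=1,US=1,PS=1
  → PA=0x33958 (huge @L1)  (2 entries read)
#4 VA=0x741407E54 (w,user):
  L0 @0x23[29] → 0x37007  P=1,RW=1,US=1,PS=0
  L1 @0x37[10] → 0x3A007  P=1,RW=1,US=1,PS=0
  L2 @0x3A[7] → 0x30000  P=0,RW=0,US=0,PS=0
  → PAGE_NOT_PRESENT  (3 entries read)
#5 VA=0xC00003DE (w,kernel):
  L0 @0x23[3] → 0x3E087  P=1,RW=1,US=1,PS=1
  → PA=0x3E3DE (huge @L0)  (1 entries read)
#6 VA=0x6428007E0 (r,kernel):
  L0 @0x23[25] → 0x42007  P=1,RW=1,US=1,PS=0
  L1 @0x42[20] → 0x45087  P=1,RW=1,US=1,PS=1
  → PA=0x457E0 (huge @L1)  (2 entries read)

Entries read for #0: 3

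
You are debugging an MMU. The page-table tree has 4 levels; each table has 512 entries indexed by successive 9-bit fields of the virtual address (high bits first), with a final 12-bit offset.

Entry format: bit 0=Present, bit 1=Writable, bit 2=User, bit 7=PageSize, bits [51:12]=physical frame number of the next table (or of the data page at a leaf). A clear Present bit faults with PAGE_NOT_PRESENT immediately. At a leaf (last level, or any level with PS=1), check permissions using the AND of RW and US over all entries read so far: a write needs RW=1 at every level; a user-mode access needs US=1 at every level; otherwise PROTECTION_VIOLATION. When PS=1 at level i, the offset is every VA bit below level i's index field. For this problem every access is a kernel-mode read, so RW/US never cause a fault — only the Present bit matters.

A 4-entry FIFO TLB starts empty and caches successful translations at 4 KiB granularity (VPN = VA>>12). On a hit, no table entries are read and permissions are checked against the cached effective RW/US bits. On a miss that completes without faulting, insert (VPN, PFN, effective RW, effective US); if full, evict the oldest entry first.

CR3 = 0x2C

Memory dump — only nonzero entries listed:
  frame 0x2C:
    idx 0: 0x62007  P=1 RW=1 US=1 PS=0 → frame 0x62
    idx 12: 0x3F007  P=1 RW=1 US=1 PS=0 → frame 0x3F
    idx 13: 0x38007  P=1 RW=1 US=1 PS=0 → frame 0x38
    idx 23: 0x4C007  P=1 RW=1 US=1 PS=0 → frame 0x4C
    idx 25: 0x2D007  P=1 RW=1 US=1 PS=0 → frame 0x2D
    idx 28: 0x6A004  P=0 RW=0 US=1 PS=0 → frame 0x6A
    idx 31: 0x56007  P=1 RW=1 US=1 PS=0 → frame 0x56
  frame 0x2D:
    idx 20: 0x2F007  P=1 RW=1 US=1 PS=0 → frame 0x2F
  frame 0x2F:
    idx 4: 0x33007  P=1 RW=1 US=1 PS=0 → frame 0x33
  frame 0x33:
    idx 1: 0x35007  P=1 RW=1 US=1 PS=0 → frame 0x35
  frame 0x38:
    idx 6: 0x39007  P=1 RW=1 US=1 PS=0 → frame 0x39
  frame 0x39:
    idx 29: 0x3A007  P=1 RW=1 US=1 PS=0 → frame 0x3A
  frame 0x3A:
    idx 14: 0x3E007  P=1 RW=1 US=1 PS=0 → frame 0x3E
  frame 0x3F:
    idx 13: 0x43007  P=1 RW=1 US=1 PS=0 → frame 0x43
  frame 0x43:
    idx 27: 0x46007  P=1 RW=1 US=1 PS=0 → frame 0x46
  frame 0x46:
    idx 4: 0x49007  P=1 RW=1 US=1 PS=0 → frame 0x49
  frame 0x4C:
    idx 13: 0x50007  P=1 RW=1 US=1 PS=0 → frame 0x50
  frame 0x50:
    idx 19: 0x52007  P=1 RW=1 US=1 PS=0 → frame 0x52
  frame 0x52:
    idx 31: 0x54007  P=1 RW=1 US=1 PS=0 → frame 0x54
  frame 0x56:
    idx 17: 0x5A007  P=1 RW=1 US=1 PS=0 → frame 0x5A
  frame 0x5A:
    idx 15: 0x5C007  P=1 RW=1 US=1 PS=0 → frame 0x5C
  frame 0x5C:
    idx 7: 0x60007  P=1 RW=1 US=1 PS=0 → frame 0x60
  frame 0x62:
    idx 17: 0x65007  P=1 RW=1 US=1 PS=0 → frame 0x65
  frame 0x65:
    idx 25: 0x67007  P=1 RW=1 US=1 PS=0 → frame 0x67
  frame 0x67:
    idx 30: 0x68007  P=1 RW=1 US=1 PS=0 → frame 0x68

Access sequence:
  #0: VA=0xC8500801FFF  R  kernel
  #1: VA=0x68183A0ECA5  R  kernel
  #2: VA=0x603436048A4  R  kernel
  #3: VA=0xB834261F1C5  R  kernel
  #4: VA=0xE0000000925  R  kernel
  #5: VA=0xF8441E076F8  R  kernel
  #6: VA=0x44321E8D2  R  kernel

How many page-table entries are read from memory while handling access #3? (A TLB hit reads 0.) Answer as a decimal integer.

Trace:
#0 VA=0xC8500801FFF (r,kernel):
  L0 @0x2C[25] → 0x2D007  P=1,RW=1,US=1,PS=0
  L1 @0x2D[20] → 0x2F007  P=1,RW=1,US=1,PS=0
  L2 @0x2F[4] → 0x33007  P=1,RW=1,US=1,PS=0
  L3 @0x33[1] → 0x35007  P=1,RW=1,US=1,PS=0
  → PA=0x35FFF  (4 entries read)
#1 VA=0x68183A0ECA5 (r,kernel):
  L0 @0x2C[13] → 0x38007  P=1,RW=1,US=1,PS=0
  L1 @0x38[6] → 0x39007  P=1,RW=1,US=1,PS=0
  L2 @0x39[29] → 0x3A007  P=1,RW=1,US=1,PS=0
  L3 @0x3A[14] → 0x3E007  P=1,RW=1,US=1,PS=0
  → PA=0x3ECA5  (4 entries read)
#2 VA=0x603436048A4 (r,kernel):
  L0 @0x2C[12] → 0x3F007  P=1,RW=1,US=1,PS=0
  L1 @0x3F[13] → 0x43007  P=1,RW=1,US=1,PS=0
  L2 @0x43[27] → 0x46007  P=1,RW=1,US=1,PS=0
  L3 @0x46[4] → 0x49007  P=1,RW=1,US=1,PS=0
  → PA=0x498A4  (4 entries read)
#3 VA=0xB834261F1C5 (r,kernel):
  L0 @0x2C[23] → 0x4C007  P=1,RW=1,US=1,PS=0
  L1 @0x4C[13] → 0x50007  P=1,RW=1,US=1,PS=0
  L2 @0x50[19] → 0x52007  P=1,RW=1,US=1,PS=0
  L3 @0x52[31] → 0x54007  P=1,RW=1,US=1,PS=0
  → PA=0x541C5  (4 entries read)
#4 VA=0xE0000000925 (r,kernel):
  L0 @0x2C[28] → 0x6A004  P=0,RW=0,US=1,PS=0
  → PAGE_NOT_PRESENT  (1 entries read)
#5 VA=0xF8441E076F8 (r,kernel):
  L0 @0x2C[31] → 0x56007  P=1,RW=1,US=1,PS=0
  L1 @0x56[17] → 0x5A007  P=1,RW=1,US=1,PS=0
  L2 @0x5A[15] → 0x5C007  P=1,RW=1,US=1,PS=0
  L3 @0x5C[7] → 0x60007  P=1,RW=1,US=1,PS=0
  → PA=0x606F8  (4 entries read)
#6 VA=0x44321E8D2 (r,kernel):
  L0 @0x2C[0] → 0x62007  P=1,RW=1,US=1,PS=0
  L1 @0x62[17] → 0x65007  P=1,RW=1,US=1,PS=0
  L2 @0x65[25] → 0x67007  P=1,RW=1,US=1,PS=0
  L3 @0x67[30] → 0x68007  P=1,RW=1,US=1,PS=0
  → PA=0x688D2  (4 entries read)

Entries read for #3: 4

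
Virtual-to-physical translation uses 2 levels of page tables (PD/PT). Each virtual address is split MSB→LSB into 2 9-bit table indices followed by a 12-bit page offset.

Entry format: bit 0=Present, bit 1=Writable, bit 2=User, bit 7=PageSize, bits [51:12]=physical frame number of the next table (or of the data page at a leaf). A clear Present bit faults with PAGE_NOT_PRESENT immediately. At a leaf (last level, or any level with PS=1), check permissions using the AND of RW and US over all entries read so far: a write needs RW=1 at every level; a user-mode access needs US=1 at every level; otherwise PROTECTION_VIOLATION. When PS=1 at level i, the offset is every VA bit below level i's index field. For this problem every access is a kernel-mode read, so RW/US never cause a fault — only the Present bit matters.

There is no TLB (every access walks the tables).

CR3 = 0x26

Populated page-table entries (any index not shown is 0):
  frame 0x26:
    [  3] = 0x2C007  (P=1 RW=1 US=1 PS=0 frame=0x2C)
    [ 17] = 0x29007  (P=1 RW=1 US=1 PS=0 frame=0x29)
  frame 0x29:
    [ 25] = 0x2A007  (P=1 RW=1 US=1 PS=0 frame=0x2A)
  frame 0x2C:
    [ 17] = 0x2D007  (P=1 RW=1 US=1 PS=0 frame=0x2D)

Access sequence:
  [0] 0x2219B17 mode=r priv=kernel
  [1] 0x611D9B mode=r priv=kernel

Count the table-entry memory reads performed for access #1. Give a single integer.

Walk each access:
#0 VA=0x2219B17 (r,kernel):
  lvl0: tbl 0x26, slot 17 ⇒ 0x29007 (P1/RW1/US1/PS0)
  lvl1: tbl 0x29, slot 25 ⇒ 0x2A007 (P1/RW1/US1/PS0)
  ✓ 0x2AB17  — 2 lookups
#1 VA=0x611D9B (r,kernel):
  lvl0: tbl 0x26, slot 3 ⇒ 0x2C007 (P1/RW1/US1/PS0)
  lvl1: tbl 0x2C, slot 17 ⇒ 0x2D007 (P1/RW1/US1/PS0)
  ✓ 0x2DD9B  — 2 lookups

Entries read for #1: 2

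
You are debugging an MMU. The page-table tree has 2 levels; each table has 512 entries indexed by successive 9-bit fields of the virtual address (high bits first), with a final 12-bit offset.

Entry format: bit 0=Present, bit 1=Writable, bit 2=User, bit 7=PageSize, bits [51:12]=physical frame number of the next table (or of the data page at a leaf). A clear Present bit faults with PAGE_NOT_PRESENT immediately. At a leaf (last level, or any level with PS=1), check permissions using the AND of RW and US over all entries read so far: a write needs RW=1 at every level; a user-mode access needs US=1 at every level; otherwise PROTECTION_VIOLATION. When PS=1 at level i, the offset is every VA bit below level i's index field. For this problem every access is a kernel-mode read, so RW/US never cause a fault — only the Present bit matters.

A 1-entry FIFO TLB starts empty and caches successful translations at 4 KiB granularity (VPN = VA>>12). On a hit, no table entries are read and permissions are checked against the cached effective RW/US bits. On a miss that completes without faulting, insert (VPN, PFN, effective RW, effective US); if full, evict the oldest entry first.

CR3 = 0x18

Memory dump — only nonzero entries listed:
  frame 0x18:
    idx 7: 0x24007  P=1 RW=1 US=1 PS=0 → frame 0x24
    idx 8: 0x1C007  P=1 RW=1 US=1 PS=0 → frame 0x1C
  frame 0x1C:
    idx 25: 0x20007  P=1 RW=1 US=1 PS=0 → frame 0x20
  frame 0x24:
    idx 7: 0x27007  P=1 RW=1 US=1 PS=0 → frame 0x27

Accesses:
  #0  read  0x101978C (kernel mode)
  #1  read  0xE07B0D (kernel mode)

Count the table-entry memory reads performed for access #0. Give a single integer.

Walk each access:
#0 VA=0x101978C (r,kernel):
  [0] read 0x18 idx=8: raw=0x1C007 flags P=1 W=1 U=1 S=0
  [1] read 0x1C idx=25: raw=0x20007 flags P=1 W=1 U=1 S=0
  ✓ 0x2078C  — 2 lookups
#1 VA=0xE07B0D (r,kernel):
  [0] read 0x18 idx=7: raw=0x24007 flags P=1 W=1 U=1 S=0
  [1] read 0x24 idx=7: raw=0x27007 flags P=1 W=1 U=1 S=0
  ✓ 0x27B0D  — 2 lookups

Entries read for #0: 2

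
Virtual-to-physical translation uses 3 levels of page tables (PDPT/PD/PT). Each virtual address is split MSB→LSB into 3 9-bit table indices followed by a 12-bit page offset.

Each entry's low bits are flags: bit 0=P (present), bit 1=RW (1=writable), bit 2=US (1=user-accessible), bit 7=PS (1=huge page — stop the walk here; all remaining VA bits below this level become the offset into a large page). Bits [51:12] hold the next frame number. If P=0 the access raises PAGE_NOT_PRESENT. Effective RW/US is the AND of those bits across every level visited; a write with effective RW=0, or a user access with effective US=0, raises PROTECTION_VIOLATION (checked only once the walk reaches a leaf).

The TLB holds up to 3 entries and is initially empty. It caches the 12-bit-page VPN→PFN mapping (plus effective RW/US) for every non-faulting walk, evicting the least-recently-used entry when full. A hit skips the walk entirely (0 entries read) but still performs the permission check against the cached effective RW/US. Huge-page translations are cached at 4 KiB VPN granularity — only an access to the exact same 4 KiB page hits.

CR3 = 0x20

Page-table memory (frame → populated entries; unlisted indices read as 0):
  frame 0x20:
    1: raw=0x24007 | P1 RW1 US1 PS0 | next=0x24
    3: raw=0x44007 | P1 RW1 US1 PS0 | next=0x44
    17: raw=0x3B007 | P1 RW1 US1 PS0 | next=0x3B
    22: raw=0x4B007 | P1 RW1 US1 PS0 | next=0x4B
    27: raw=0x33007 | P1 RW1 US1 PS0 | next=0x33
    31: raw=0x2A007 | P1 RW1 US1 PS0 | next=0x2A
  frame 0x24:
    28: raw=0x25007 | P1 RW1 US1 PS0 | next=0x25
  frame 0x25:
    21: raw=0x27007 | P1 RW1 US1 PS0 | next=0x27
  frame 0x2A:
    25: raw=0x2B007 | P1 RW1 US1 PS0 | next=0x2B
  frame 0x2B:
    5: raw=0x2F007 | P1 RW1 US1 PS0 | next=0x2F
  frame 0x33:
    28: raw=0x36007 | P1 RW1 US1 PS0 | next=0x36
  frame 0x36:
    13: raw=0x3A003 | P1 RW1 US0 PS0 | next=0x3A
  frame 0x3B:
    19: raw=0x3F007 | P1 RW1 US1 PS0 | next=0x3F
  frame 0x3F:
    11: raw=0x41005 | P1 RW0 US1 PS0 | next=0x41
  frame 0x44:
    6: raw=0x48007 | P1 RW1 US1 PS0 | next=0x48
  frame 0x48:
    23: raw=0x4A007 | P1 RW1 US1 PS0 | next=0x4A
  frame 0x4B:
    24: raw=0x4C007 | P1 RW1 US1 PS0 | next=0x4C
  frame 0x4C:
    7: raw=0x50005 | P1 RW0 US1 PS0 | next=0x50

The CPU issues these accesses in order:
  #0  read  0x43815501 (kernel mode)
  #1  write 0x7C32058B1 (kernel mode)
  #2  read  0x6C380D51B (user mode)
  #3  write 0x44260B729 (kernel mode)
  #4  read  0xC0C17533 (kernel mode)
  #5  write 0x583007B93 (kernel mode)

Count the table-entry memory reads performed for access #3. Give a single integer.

Per-access translation:
#0 VA=0x43815501 (r,kernel):
  L0: frame=0x20 idx=1 entry=0x24007 [P=1 RW=1 US=1 PS=0]
  L1: frame=0x24 idx=28 entry=0x25007 [P=1 RW=1 US=1 PS=0]
  L2: frame=0x25 idx=21 entry=0x27007 [P=1 RW=1 US=1 PS=0]
  ✓ 0x27501  — 3 lookups
#1 VA=0x7C32058B1 (w,kernel):
  L0: frame=0x20 idx=31 entry=0x2A007 [P=1 RW=1 US=1 PS=0]
  L1: frame=0x2A idx=25 entry=0x2B007 [P=1 RW=1 US=1 PS=0]
  L2: frame=0x2B idx=5 entry=0x2F007 [P=1 RW=1 US=1 PS=0]
  ✓ 0x2F8B1  — 3 lookups
#2 VA=0x6C380D51B (r,user):
  L0: frame=0x20 idx=27 entry=0x33007 [P=1 RW=1 US=1 PS=0]
  L1: frame=0x33 idx=28 entry=0x36007 [P=1 RW=1 US=1 PS=0]
  L2: frame=0x36 idx=13 entry=0x3A003 [P=1 RW=1 US=0 PS=0]
  ✗ PROTECTION_VIOLATION  [3 reads]
#3 VA=0x44260B729 (w,kernel):
  L0: frame=0x20 idx=17 entry=0x3B007 [P=1 RW=1 US=1 PS=0]
  L1: frame=0x3B idx=19 entry=0x3F007 [P=1 RW=1 US=1 PS=0]
  L2: frame=0x3F idx=11 entry=0x41005 [P=1 RW=0 US=1 PS=0]
  ✗ PROTECTION_VIOLATION  [3 reads]
#4 VA=0xC0C17533 (r,kernel):
  L0: frame=0x20 idx=3 entry=0x44007 [P=1 RW=1 US=1 PS=0]
  L1: frame=0x44 idx=6 entry=0x48007 [P=1 RW=1 US=1 PS=0]
  L2: frame=0x48 idx=23 entry=0x4A007 [P=1 RW=1 US=1 PS=0]
  ✓ 0x4A533  — 3 lookups
#5 VA=0x583007B93 (w,kernel):
  L0: frame=0x20 idx=22 entry=0x4B007 [P=1 RW=1 US=1 PS=0]
  L1: frame=0x4B idx=24 entry=0x4C007 [P=1 RW=1 US=1 PS=0]
  L2: frame=0x4C idx=7 entry=0x50005 [P=1 RW=0 US=1 PS=0]
  ✗ PROTECTION_VIOLATION  [3 reads]

Entries read for #3: 3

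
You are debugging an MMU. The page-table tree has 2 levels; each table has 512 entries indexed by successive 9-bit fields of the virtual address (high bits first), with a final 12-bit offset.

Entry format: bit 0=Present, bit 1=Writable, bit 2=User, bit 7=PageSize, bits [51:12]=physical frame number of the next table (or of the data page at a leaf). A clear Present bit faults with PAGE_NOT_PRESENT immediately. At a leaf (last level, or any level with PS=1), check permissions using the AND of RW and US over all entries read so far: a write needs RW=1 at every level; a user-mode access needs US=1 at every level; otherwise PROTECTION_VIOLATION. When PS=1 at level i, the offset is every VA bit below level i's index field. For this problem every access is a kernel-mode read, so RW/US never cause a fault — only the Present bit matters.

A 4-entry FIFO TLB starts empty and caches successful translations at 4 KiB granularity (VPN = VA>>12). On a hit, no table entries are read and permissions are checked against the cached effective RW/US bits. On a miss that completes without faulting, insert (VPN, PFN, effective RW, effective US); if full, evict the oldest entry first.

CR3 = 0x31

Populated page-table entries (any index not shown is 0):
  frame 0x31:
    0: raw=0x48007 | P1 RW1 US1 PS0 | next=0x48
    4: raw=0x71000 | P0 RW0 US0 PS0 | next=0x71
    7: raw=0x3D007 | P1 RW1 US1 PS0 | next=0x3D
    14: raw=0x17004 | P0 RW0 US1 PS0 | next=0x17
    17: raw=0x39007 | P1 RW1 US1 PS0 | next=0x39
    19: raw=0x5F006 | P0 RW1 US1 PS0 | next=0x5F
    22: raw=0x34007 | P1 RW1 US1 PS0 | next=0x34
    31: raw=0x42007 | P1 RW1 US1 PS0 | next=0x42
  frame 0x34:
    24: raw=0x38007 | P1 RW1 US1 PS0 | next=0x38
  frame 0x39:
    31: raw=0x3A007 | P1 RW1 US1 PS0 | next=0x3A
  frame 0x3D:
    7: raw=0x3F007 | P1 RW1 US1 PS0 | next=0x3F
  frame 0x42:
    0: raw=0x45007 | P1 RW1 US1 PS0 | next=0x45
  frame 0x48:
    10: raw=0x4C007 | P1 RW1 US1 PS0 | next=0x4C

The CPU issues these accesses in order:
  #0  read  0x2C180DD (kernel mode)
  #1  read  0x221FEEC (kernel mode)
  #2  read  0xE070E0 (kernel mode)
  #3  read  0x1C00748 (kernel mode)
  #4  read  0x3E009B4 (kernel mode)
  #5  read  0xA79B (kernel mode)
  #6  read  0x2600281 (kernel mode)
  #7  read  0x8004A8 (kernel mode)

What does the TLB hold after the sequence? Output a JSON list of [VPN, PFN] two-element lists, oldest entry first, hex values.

Per-access translation:
#0 VA=0x2C180DD (r,kernel):
  [0] read 0x31 idx=22: raw=0x34007 flags P=1 W=1 U=1 S=0
  [1] read 0x34 idx=24: raw=0x38007 flags P=1 W=1 U=1 S=0
  → PA=0x380DD  (2 entries read)
#1 VA=0x221FEEC (r,kernel):
  [0] read 0x31 idx=17: raw=0x39007 flags P=1 W=1 U=1 S=0
  [1] read 0x39 idx=31: raw=0x3A007 flags P=1 W=1 U=1 S=0
  → PA=0x3AEEC  (2 entries read)
#2 VA=0xE070E0 (r,kernel):
  [0] read 0x31 idx=7: raw=0x3D007 flags P=1 W=1 U=1 S=0
  [1] read 0x3D idx=7: raw=0x3F007 flags P=1 W=1 U=1 S=0
  → PA=0x3F0E0  (2 entries read)
#3 VA=0x1C00748 (r,kernel):
  [0] read 0x31 idx=14: raw=0x17004 flags P=0 W=0 U=1 S=0
  ⇒ fault: PAGE_NOT_PRESENT  — 1 lookups
#4 VA=0x3E009B4 (r,kernel):
  [0] read 0x31 idx=31: raw=0x42007 flags P=1 W=1 U=1 S=0
  [1] read 0x42 idx=0: raw=0x45007 flags P=1 W=1 U=1 S=0
  → PA=0x459B4  (2 entries read)
#5 VA=0xA79B (r,kernel):
  [0] read 0x31 idx=0: raw=0x48007 flags P=1 W=1 U=1 S=0
  [1] read 0x48 idx=10: raw=0x4C007 flags P=1 W=1 U=1 S=0
  → PA=0x4C79B  (2 entries read)
#6 VA=0x2600281 (r,kernel):
  [0] read 0x31 idx=19: raw=0x5F006 flags P=0 W=1 U=1 S=0
  ⇒ fault: PAGE_NOT_PRESENT  — 1 lookups
#7 VA=0x8004A8 (r,kernel):
  [0] read 0x31 idx=4: raw=0x71000 flags P=0 W=0 U=0 S=0
  ⇒ fault: PAGE_NOT_PRESENT  — 1 lookups

TLB: [["0x221F", "0x3A"], ["0xE07", "0x3F"], ["0x3E00", "0x45"], ["0xA", "0x4C"]]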